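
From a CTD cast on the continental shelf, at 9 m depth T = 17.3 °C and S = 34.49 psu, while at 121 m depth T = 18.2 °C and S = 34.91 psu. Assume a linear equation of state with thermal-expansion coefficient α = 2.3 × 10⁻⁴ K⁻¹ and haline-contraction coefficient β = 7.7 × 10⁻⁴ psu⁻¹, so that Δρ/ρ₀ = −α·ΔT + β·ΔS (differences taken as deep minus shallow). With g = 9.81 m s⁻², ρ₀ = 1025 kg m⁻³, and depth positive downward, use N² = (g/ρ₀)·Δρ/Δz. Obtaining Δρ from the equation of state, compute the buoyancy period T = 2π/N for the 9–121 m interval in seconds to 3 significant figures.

1.97 × 10³ s

ΔT = +0.9 K, ΔS = +0.42 psu (deep − shallow).
Δρ/ρ₀ = −αΔT + βΔS = -2.07 × 10⁻⁴ + 3.234 × 10⁻⁴ = 1.164 × 10⁻⁴, so Δρ ≈ 0.1193 kg m⁻³.
N² = (g/ρ₀)·Δρ/Δz = g·(Δρ/ρ₀)/Δz = 9.81 × 1.164 × 10⁻⁴ / 112 = 1.0195 × 10⁻⁵ s⁻².
N = √(1.0195 × 10⁻⁵) = 3.1930 × 10⁻³ rad s⁻¹ → T = 2π/N = 1.9678 × 10³ s ≈ 1.97 × 10³ s.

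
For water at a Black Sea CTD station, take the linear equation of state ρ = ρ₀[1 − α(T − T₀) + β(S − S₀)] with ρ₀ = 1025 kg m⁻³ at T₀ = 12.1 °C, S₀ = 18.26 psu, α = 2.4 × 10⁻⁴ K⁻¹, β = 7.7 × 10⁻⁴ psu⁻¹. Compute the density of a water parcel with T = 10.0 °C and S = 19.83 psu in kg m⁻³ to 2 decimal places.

1026.76 kg m⁻³

T − T₀ = -2.1 K, S − S₀ = +1.57 psu.
Bracket = 1 − α·(-2.1) + β·(+1.57) = 1 + (1.7129 × 10⁻³) = 1.0017129.
ρ = 1025 × 1.0017129 = 1026.76 kg m⁻³.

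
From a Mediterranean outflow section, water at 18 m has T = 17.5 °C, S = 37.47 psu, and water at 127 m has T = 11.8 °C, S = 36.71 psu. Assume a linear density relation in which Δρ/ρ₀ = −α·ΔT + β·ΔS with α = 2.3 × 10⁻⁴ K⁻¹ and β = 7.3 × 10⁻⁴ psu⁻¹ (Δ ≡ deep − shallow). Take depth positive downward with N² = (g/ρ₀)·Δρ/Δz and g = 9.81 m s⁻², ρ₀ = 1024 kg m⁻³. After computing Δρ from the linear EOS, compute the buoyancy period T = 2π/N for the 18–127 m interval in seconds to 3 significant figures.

762 s

ΔT = -5.7 K, ΔS = -0.76 psu (deep − shallow).
Δρ/ρ₀ = −αΔT + βΔS = 1.311 × 10⁻³ − 5.548 × 10⁻⁴ = 7.562 × 10⁻⁴, so Δρ ≈ 0.7743 kg m⁻³.
N² = (g/ρ₀)·Δρ/Δz = g·(Δρ/ρ₀)/Δz = 9.81 × 7.562 × 10⁻⁴ / 109 = 6.8058 × 10⁻⁵ s⁻².
N = √(6.8058 × 10⁻⁵) = 8.2497 × 10⁻³ rad s⁻¹ → T = 2π/N = 761.63 s ≈ 762 s.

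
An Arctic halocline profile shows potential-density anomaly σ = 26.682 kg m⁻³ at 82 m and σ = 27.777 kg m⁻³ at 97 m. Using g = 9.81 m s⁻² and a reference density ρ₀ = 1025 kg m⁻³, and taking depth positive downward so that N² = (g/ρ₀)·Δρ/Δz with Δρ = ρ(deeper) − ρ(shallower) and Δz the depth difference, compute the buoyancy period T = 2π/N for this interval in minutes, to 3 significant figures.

3.96 min

Δρ = 1027.777 − 1026.682 = 1.095 kg m⁻³ over Δz = 97 − 82 = 15 m.
N² = (9.81/1025) × (1.095/15) = 6.9866 × 10⁻⁴ s⁻².
N = √(6.9866 × 10⁻⁴) = 0.026432 rad s⁻¹, so T = 2π/N = 237.71 s = 3.9618 min ≈ 3.96 min.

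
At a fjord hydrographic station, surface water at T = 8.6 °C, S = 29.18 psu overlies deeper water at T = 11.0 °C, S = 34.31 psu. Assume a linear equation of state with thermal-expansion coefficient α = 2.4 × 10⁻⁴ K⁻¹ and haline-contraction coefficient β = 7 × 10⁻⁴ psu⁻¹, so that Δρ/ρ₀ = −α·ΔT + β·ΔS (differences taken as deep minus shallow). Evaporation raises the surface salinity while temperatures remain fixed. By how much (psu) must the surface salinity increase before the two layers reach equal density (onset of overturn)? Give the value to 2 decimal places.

Neutral buoyancy requires −α(T_deep − T_surf) + β(S_deep − S_surf′) = 0.
S_surf′ = S_deep − (α/β)·ΔT = 34.31 − (2.4 × 10⁻⁴/7 × 10⁻⁴)·(+2.4) = 33.4871 psu.
Increase required: 33.4871 − 29.18 = 4.3071 psu.

4.31 psu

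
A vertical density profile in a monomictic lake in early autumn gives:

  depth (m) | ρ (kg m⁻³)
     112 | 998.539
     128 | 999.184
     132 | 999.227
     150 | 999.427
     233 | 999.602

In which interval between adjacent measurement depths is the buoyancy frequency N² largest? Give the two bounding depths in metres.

112–128 m

Compute the density gradient over each adjacent pair:
  112–128 m: Δρ/Δz = 0.645/16 = 0.040 kg m⁻⁴
  128–132 m: Δρ/Δz = 0.043/4 = 0.011 kg m⁻⁴
  132–150 m: Δρ/Δz = 0.200/18 = 0.011 kg m⁻⁴
  150–233 m: Δρ/Δz = 0.175/83 = 2.1 × 10⁻³ kg m⁻⁴
The largest gradient is in the 112–128 m interval — the pycnocline.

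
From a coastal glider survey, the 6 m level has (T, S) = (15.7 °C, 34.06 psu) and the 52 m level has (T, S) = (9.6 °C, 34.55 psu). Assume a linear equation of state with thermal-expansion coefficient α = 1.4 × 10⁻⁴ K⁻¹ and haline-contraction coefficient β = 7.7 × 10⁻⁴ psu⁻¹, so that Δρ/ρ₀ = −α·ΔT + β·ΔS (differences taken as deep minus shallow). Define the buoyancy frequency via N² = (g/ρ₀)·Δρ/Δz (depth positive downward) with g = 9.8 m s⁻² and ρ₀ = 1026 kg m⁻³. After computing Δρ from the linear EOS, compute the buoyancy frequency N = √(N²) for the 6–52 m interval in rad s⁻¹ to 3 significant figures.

ΔT = -6.1 K, ΔS = +0.49 psu (deep − shallow).
Δρ/ρ₀ = −αΔT + βΔS = 8.54 × 10⁻⁴ + 3.773 × 10⁻⁴ = 1.2313 × 10⁻³, so Δρ ≈ 1.263 kg m⁻³.
N² = (g/ρ₀)·Δρ/Δz = g·(Δρ/ρ₀)/Δz = 9.8 × 1.2313 × 10⁻³ / 46 = 2.6232 × 10⁻⁴ s⁻².
N = √(2.6232 × 10⁻⁴) = 0.016196 rad s⁻¹ ≈ 0.0162 rad s⁻¹.

0.0162 rad s⁻¹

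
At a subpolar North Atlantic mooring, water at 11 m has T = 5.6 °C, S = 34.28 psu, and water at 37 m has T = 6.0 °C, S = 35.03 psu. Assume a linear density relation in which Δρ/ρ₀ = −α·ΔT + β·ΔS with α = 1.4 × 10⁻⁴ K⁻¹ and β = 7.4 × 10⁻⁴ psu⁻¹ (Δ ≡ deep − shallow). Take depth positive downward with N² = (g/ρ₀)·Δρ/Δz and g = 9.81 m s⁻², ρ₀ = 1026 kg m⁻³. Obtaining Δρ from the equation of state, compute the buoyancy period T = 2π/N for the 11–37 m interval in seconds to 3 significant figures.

ΔT = +0.4 K, ΔS = +0.75 psu (deep − shallow).
Δρ/ρ₀ = −αΔT + βΔS = -5.60 × 10⁻⁵ + 5.55 × 10⁻⁴ = 4.99 × 10⁻⁴, so Δρ ≈ 0.5120 kg m⁻³.
N² = (g/ρ₀)·Δρ/Δz = g·(Δρ/ρ₀)/Δz = 9.81 × 4.99 × 10⁻⁴ / 26 = 1.8828 × 10⁻⁴ s⁻².
N = √(1.8828 × 10⁻⁴) = 0.013722 rad s⁻¹ → T = 2π/N = 457.89 s ≈ 458 s.

458 s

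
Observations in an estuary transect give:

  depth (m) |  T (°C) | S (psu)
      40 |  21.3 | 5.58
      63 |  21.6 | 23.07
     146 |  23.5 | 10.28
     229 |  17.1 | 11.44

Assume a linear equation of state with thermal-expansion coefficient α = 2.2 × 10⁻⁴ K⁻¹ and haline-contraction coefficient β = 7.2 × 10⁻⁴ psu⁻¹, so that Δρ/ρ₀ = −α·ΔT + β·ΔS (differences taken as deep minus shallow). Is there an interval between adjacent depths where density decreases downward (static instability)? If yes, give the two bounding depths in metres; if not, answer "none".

63–146 m

Evaluate Δρ/ρ₀ = −αΔT + βΔS across each adjacent pair:
  40–63 m: −αΔT+βΔS = −(2.2 × 10⁻⁴)(+0.3)+(7.2 × 10⁻⁴)(+17.49) = 0.013 → stable
  63–146 m: −αΔT+βΔS = −(2.2 × 10⁻⁴)(+1.9)+(7.2 × 10⁻⁴)(-12.79) = -9.6 × 10⁻³ → UNSTABLE
  146–229 m: −αΔT+βΔS = −(2.2 × 10⁻⁴)(-6.4)+(7.2 × 10⁻⁴)(+1.16) = 2.2 × 10⁻³ → stable
The 63–146 m interval has Δρ < 0: lighter water underlies denser water.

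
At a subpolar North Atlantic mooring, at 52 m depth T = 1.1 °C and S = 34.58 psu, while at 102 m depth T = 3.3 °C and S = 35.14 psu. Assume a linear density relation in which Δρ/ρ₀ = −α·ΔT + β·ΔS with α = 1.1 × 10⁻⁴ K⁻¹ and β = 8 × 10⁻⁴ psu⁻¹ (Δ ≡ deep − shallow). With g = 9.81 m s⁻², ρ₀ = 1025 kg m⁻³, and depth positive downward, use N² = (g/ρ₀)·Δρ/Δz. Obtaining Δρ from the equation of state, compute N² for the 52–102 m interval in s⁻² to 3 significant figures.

ΔT = +2.2 K, ΔS = +0.56 psu (deep − shallow).
Δρ/ρ₀ = −αΔT + βΔS = -2.42 × 10⁻⁴ + 4.48 × 10⁻⁴ = 2.06 × 10⁻⁴, so Δρ ≈ 0.2112 kg m⁻³.
N² = (g/ρ₀)·Δρ/Δz = g·(Δρ/ρ₀)/Δz = 9.81 × 2.06 × 10⁻⁴ / 50 = 4.0417 × 10⁻⁵ s⁻² ≈ 4.04 × 10⁻⁵ s⁻².

4.04 × 10⁻⁵ s⁻²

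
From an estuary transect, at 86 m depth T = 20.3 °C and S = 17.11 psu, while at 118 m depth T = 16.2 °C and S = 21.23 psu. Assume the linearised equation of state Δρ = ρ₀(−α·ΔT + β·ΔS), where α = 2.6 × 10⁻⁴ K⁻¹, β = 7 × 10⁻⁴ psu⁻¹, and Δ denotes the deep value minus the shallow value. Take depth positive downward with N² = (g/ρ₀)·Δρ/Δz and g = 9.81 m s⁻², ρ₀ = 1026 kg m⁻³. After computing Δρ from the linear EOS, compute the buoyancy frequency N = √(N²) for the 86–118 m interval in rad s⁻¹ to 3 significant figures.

ΔT = -4.1 K, ΔS = +4.12 psu (deep − shallow).
Δρ/ρ₀ = −αΔT + βΔS = 1.066 × 10⁻³ + 2.884 × 10⁻³ = 3.95 × 10⁻³, so Δρ ≈ 4.053 kg m⁻³.
N² = (g/ρ₀)·Δρ/Δz = g·(Δρ/ρ₀)/Δz = 9.81 × 3.95 × 10⁻³ / 32 = 1.2109 × 10⁻³ s⁻².
N = √(1.2109 × 10⁻³) = 0.034798 rad s⁻¹ ≈ 0.0348 rad s⁻¹.

0.0348 rad s⁻¹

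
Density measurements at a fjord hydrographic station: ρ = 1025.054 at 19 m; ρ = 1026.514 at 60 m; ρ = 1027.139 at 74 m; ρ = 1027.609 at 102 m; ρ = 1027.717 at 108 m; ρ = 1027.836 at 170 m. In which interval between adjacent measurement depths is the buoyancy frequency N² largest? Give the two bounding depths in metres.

Compute the density gradient over each adjacent pair:
  19–60 m: Δρ/Δz = 1.460/41 = 0.036 kg m⁻⁴
  60–74 m: Δρ/Δz = 0.625/14 = 0.045 kg m⁻⁴
  74–102 m: Δρ/Δz = 0.470/28 = 0.017 kg m⁻⁴
  102–108 m: Δρ/Δz = 0.108/6 = 0.018 kg m⁻⁴
  108–170 m: Δρ/Δz = 0.119/62 = 1.9 × 10⁻³ kg m⁻⁴
The largest gradient is in the 60–74 m interval — the pycnocline.

60–74 m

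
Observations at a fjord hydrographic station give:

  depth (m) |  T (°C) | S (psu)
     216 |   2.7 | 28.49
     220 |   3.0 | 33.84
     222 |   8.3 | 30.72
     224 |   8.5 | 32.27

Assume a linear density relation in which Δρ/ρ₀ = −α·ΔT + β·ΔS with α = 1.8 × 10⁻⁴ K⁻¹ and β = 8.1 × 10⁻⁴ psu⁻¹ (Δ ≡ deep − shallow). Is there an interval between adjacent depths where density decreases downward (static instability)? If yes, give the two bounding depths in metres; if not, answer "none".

220–222 m

Evaluate Δρ/ρ₀ = −αΔT + βΔS across each adjacent pair:
  216–220 m: −αΔT+βΔS = −(1.8 × 10⁻⁴)(+0.3)+(8.1 × 10⁻⁴)(+5.35) = 4.3 × 10⁻³ → stable
  220–222 m: −αΔT+βΔS = −(1.8 × 10⁻⁴)(+5.3)+(8.1 × 10⁻⁴)(-3.12) = -3.5 × 10⁻³ → UNSTABLE
  222–224 m: −αΔT+βΔS = −(1.8 × 10⁻⁴)(+0.2)+(8.1 × 10⁻⁴)(+1.55) = 1.2 × 10⁻³ → stable
The 220–222 m interval has Δρ < 0: lighter water underlies denser water.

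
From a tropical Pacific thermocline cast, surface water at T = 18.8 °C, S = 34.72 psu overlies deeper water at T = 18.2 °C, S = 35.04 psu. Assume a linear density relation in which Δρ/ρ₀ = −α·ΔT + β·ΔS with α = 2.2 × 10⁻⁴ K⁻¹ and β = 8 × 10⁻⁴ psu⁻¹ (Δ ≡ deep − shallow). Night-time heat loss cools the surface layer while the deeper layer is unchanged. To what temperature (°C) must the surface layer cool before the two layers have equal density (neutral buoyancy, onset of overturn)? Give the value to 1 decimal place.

17.0 °C

Neutral buoyancy requires Δρ = 0, i.e. −α(T_deep − T_surf′) + β(S_deep − S_surf) = 0.
T_surf′ = T_deep − (β/α)·ΔS = 18.2 − (8 × 10⁻⁴/2.2 × 10⁻⁴)·(+0.32) = 17.036 °C.
Cooling required: 18.8 − (17.036) = 1.764 °C.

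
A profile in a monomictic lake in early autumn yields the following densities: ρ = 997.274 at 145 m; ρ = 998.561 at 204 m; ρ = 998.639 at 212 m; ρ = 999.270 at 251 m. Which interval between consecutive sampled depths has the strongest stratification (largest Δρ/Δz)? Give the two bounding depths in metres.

Compute the density gradient over each adjacent pair:
  145–204 m: Δρ/Δz = 1.287/59 = 0.022 kg m⁻⁴
  204–212 m: Δρ/Δz = 0.078/8 = 9.7 × 10⁻³ kg m⁻⁴
  212–251 m: Δρ/Δz = 0.631/39 = 0.016 kg m⁻⁴
The largest gradient is in the 145–204 m interval — the pycnocline.

145–204 m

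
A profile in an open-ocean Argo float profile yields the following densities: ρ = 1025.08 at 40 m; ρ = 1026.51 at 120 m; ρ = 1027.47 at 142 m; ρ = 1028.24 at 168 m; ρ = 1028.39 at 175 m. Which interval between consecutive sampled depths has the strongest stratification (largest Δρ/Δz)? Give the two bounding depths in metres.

Compute the density gradient over each adjacent pair:
  40–120 m: Δρ/Δz = 1.43/80 = 0.018 kg m⁻⁴
  120–142 m: Δρ/Δz = 0.96/22 = 0.044 kg m⁻⁴
  142–168 m: Δρ/Δz = 0.77/26 = 0.030 kg m⁻⁴
  168–175 m: Δρ/Δz = 0.15/7 = 0.021 kg m⁻⁴
The largest gradient is in the 120–142 m interval — the pycnocline.

120–142 m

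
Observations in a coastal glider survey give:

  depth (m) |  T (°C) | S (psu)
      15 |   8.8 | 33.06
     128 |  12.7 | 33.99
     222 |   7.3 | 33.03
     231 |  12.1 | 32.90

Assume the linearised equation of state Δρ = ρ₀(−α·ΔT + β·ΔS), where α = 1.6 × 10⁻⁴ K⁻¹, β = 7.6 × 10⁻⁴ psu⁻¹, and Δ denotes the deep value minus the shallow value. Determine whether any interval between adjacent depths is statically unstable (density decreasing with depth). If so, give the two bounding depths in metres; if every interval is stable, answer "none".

Evaluate Δρ/ρ₀ = −αΔT + βΔS across each adjacent pair:
  15–128 m: −αΔT+βΔS = −(1.6 × 10⁻⁴)(+3.9)+(7.6 × 10⁻⁴)(+0.93) = 8.3 × 10⁻⁵ → stable
  128–222 m: −αΔT+βΔS = −(1.6 × 10⁻⁴)(-5.4)+(7.6 × 10⁻⁴)(-0.96) = 1.3 × 10⁻⁴ → stable
  222–231 m: −αΔT+βΔS = −(1.6 × 10⁻⁴)(+4.8)+(7.6 × 10⁻⁴)(-0.13) = -8.7 × 10⁻⁴ → UNSTABLE
The 222–231 m interval has Δρ < 0: lighter water underlies denser water.

222–231 m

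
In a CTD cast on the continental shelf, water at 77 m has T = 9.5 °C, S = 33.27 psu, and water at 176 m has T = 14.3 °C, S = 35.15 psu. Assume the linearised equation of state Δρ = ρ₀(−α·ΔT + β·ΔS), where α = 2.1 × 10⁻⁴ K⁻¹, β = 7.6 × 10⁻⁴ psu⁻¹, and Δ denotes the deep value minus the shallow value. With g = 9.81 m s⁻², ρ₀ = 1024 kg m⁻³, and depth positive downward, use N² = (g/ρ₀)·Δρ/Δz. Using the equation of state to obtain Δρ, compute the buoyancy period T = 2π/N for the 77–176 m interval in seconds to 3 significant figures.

973 s

ΔT = +4.8 K, ΔS = +1.88 psu (deep − shallow).
Δρ/ρ₀ = −αΔT + βΔS = -1.008 × 10⁻³ + 1.4288 × 10⁻³ = 4.208 × 10⁻⁴, so Δρ ≈ 0.4309 kg m⁻³.
N² = (g/ρ₀)·Δρ/Δz = g·(Δρ/ρ₀)/Δz = 9.81 × 4.208 × 10⁻⁴ / 99 = 4.1697 × 10⁻⁵ s⁻².
N = √(4.1697 × 10⁻⁵) = 6.4573 × 10⁻³ rad s⁻¹ → T = 2π/N = 973.04 s ≈ 973 s.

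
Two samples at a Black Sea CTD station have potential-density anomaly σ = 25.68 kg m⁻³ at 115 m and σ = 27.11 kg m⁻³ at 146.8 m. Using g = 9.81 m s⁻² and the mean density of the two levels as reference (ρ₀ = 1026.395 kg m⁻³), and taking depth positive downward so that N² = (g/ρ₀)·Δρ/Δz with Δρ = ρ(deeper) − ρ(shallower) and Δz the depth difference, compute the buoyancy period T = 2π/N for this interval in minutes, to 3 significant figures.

5.05 min

Δρ = 1027.11 − 1025.68 = 1.43 kg m⁻³ over Δz = 146.8 − 115 = 31.8 m.
N² = (9.81/1026.395) × (1.43/31.8) = 4.2980 × 10⁻⁴ s⁻².
N = √(4.2980 × 10⁻⁴) = 0.020732 rad s⁻¹, so T = 2π/N = 303.07 s = 5.0512 min ≈ 5.05 min.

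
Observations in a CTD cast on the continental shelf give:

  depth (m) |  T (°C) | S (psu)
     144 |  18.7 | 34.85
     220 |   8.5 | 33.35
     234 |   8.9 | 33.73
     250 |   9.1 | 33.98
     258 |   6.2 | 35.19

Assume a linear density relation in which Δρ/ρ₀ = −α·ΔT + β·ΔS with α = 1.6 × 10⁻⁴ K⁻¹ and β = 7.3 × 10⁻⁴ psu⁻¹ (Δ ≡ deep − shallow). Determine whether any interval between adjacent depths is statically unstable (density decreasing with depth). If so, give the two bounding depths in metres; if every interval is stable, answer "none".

Evaluate Δρ/ρ₀ = −αΔT + βΔS across each adjacent pair:
  144–220 m: −αΔT+βΔS = −(1.6 × 10⁻⁴)(-10.2)+(7.3 × 10⁻⁴)(-1.50) = 5.4 × 10⁻⁴ → stable
  220–234 m: −αΔT+βΔS = −(1.6 × 10⁻⁴)(+0.4)+(7.3 × 10⁻⁴)(+0.38) = 2.1 × 10⁻⁴ → stable
  234–250 m: −αΔT+βΔS = −(1.6 × 10⁻⁴)(+0.2)+(7.3 × 10⁻⁴)(+0.25) = 1.5 × 10⁻⁴ → stable
  250–258 m: −αΔT+βΔS = −(1.6 × 10⁻⁴)(-2.9)+(7.3 × 10⁻⁴)(+1.21) = 1.3 × 10⁻³ → stable
Every interval has Δρ > 0: the column is stably stratified throughout.

none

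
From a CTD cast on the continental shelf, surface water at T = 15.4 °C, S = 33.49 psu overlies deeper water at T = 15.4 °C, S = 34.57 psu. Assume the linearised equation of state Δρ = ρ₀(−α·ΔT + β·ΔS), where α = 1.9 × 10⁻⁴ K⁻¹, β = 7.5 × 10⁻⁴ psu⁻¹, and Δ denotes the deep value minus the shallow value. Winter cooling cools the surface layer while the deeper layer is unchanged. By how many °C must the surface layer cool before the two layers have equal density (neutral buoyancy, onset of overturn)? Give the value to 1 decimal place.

4.3 °C

Neutral buoyancy requires Δρ = 0, i.e. −α(T_deep − T_surf′) + β(S_deep − S_surf) = 0.
T_surf′ = T_deep − (β/α)·ΔS = 15.4 − (7.5 × 10⁻⁴/1.9 × 10⁻⁴)·(+1.08) = 11.137 °C.
Cooling required: 15.4 − (11.137) = 4.263 °C.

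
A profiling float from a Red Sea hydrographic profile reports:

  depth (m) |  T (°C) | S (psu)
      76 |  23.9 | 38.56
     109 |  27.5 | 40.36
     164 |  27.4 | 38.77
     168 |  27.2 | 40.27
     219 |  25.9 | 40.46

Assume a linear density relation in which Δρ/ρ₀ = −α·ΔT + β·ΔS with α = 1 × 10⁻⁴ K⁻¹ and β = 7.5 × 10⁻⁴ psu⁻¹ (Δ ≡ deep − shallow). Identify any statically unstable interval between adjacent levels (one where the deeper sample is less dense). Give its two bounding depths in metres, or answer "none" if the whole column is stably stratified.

109–164 m

Evaluate Δρ/ρ₀ = −αΔT + βΔS across each adjacent pair:
  76–109 m: −αΔT+βΔS = −(1 × 10⁻⁴)(+3.6)+(7.5 × 10⁻⁴)(+1.80) = 9.9 × 10⁻⁴ → stable
  109–164 m: −αΔT+βΔS = −(1 × 10⁻⁴)(-0.1)+(7.5 × 10⁻⁴)(-1.59) = -1.2 × 10⁻³ → UNSTABLE
  164–168 m: −αΔT+βΔS = −(1 × 10⁻⁴)(-0.2)+(7.5 × 10⁻⁴)(+1.50) = 1.1 × 10⁻³ → stable
  168–219 m: −αΔT+βΔS = −(1 × 10⁻⁴)(-1.3)+(7.5 × 10⁻⁴)(+0.19) = 2.7 × 10⁻⁴ → stable
The 109–164 m interval has Δρ < 0: lighter water underlies denser water.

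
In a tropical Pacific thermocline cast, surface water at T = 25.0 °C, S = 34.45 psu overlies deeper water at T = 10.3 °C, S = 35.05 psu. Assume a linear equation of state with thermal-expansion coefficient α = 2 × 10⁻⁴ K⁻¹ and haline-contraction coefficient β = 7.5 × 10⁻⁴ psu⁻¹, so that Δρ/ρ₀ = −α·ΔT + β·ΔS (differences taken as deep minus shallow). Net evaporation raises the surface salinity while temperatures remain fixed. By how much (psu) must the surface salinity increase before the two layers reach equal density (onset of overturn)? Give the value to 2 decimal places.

4.52 psu

Neutral buoyancy requires −α(T_deep − T_surf) + β(S_deep − S_surf′) = 0.
S_surf′ = S_deep − (α/β)·ΔT = 35.05 − (2 × 10⁻⁴/7.5 × 10⁻⁴)·(-14.7) = 38.9700 psu.
Increase required: 38.9700 − 34.45 = 4.5200 psu.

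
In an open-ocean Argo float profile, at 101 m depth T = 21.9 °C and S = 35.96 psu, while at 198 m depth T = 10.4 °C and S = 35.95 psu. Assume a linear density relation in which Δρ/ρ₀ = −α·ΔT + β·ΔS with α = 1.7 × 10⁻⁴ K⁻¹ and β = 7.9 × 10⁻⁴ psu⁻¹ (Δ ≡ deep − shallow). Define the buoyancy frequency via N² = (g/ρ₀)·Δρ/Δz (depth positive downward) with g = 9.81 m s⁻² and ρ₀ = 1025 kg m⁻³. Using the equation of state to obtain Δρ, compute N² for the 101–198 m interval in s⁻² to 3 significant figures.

ΔT = -11.5 K, ΔS = -0.01 psu (deep − shallow).
Δρ/ρ₀ = −αΔT + βΔS = 1.955 × 10⁻³ − 7.90 × 10⁻⁶ = 1.9471 × 10⁻³, so Δρ ≈ 1.996 kg m⁻³.
N² = (g/ρ₀)·Δρ/Δz = g·(Δρ/ρ₀)/Δz = 9.81 × 1.9471 × 10⁻³ / 97 = 1.9692 × 10⁻⁴ s⁻² ≈ 1.97 × 10⁻⁴ s⁻².

1.97 × 10⁻⁴ s⁻²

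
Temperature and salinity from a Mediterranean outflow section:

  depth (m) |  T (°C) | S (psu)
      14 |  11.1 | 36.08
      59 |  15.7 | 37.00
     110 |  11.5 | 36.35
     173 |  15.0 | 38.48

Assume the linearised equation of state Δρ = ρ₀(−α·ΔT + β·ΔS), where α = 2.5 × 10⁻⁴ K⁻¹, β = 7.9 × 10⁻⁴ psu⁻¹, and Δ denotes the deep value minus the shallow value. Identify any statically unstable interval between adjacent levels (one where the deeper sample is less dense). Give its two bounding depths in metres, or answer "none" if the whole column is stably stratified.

14–59 m

Evaluate Δρ/ρ₀ = −αΔT + βΔS across each adjacent pair:
  14–59 m: −αΔT+βΔS = −(2.5 × 10⁻⁴)(+4.6)+(7.9 × 10⁻⁴)(+0.92) = -4.2 × 10⁻⁴ → UNSTABLE
  59–110 m: −αΔT+βΔS = −(2.5 × 10⁻⁴)(-4.2)+(7.9 × 10⁻⁴)(-0.65) = 5.4 × 10⁻⁴ → stable
  110–173 m: −αΔT+βΔS = −(2.5 × 10⁻⁴)(+3.5)+(7.9 × 10⁻⁴)(+2.13) = 8.1 × 10⁻⁴ → stable
The 14–59 m interval has Δρ < 0: lighter water underlies denser water.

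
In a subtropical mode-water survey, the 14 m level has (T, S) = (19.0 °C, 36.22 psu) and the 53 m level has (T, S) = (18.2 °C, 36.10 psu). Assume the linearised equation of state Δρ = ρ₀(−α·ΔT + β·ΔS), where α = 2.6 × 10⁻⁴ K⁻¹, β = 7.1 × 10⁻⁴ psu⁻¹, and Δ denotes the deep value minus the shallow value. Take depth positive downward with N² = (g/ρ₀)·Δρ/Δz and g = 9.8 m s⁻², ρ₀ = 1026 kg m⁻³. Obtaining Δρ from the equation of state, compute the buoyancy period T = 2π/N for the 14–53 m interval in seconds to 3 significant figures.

ΔT = -0.8 K, ΔS = -0.12 psu (deep − shallow).
Δρ/ρ₀ = −αΔT + βΔS = 2.08 × 10⁻⁴ − 8.52 × 10⁻⁵ = 1.228 × 10⁻⁴, so Δρ ≈ 0.1260 kg m⁻³.
N² = (g/ρ₀)·Δρ/Δz = g·(Δρ/ρ₀)/Δz = 9.8 × 1.228 × 10⁻⁴ / 39 = 3.0857 × 10⁻⁵ s⁻².
N = √(3.0857 × 10⁻⁵) = 5.5549 × 10⁻³ rad s⁻¹ → T = 2π/N = 1.1311 × 10³ s ≈ 1.13 × 10³ s.

1.13 × 10³ s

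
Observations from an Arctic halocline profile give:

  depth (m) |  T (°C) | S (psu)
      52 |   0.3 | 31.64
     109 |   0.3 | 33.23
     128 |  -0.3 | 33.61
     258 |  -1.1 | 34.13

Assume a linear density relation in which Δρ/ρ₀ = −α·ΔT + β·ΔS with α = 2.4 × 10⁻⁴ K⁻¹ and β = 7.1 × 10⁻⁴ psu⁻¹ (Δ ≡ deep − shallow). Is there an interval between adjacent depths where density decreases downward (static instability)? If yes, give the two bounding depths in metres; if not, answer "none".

Evaluate Δρ/ρ₀ = −αΔT + βΔS across each adjacent pair:
  52–109 m: −αΔT+βΔS = −(2.4 × 10⁻⁴)(+0.0)+(7.1 × 10⁻⁴)(+1.59) = 1.1 × 10⁻³ → stable
  109–128 m: −αΔT+βΔS = −(2.4 × 10⁻⁴)(-0.6)+(7.1 × 10⁻⁴)(+0.38) = 4.1 × 10⁻⁴ → stable
  128–258 m: −αΔT+βΔS = −(2.4 × 10⁻⁴)(-0.8)+(7.1 × 10⁻⁴)(+0.52) = 5.6 × 10⁻⁴ → stable
Every interval has Δρ > 0: the column is stably stratified throughout.

none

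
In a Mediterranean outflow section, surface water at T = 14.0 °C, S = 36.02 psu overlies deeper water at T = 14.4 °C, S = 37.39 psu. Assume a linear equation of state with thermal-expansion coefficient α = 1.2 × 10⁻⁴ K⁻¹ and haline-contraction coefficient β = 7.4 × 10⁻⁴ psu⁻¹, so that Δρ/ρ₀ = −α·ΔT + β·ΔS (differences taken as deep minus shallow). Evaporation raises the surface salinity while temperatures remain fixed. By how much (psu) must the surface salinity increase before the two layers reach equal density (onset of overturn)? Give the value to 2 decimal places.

1.31 psu

Neutral buoyancy requires −α(T_deep − T_surf) + β(S_deep − S_surf′) = 0.
S_surf′ = S_deep − (α/β)·ΔT = 37.39 − (1.2 × 10⁻⁴/7.4 × 10⁻⁴)·(+0.4) = 37.3251 psu.
Increase required: 37.3251 − 36.02 = 1.3051 psu.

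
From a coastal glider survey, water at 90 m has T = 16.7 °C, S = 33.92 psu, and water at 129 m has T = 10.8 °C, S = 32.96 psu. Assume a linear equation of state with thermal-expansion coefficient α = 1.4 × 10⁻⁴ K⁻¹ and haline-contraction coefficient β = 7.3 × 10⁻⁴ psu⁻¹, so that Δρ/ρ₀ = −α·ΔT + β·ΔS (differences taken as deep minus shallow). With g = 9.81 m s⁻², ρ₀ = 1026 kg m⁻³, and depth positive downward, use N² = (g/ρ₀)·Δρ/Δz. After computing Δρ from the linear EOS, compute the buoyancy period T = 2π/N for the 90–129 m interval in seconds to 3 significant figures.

1.12 × 10³ s

ΔT = -5.9 K, ΔS = -0.96 psu (deep − shallow).
Δρ/ρ₀ = −αΔT + βΔS = 8.26 × 10⁻⁴ − 7.008 × 10⁻⁴ = 1.252 × 10⁻⁴, so Δρ ≈ 0.1285 kg m⁻³.
N² = (g/ρ₀)·Δρ/Δz = g·(Δρ/ρ₀)/Δz = 9.81 × 1.252 × 10⁻⁴ / 39 = 3.1493 × 10⁻⁵ s⁻².
N = √(3.1493 × 10⁻⁵) = 5.6119 × 10⁻³ rad s⁻¹ → T = 2π/N = 1.1196 × 10³ s ≈ 1.12 × 10³ s.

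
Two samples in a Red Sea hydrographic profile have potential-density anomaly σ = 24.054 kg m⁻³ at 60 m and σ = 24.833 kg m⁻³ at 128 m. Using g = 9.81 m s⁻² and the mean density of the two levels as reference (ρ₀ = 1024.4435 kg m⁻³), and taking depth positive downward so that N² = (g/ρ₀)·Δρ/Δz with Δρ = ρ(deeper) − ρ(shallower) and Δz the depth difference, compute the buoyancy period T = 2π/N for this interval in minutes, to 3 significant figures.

Δρ = 1024.833 − 1024.054 = 0.779 kg m⁻³ over Δz = 128 − 60 = 68 m.
N² = (9.81/1024.4435) × (0.779/68) = 1.0970 × 10⁻⁴ s⁻².
N = √(1.0970 × 10⁻⁴) = 0.010474 rad s⁻¹, so T = 2π/N = 599.88 s = 9.9980 min ≈ 10.0 min.
A positive N² confirms static stability across the interval.

10.0 min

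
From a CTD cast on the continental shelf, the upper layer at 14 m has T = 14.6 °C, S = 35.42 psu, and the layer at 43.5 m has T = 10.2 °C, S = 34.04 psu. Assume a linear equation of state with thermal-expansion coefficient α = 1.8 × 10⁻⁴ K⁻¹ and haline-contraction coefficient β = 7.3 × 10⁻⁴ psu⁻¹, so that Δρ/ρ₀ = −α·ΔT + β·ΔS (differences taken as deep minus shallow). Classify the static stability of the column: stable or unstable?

unstable

ΔT = 10.2 − 14.6 = -4.4 K and ΔS = 34.04 − 35.42 = -1.38 psu (deep − shallow).
−αΔT = 7.92 × 10⁻⁴; βΔS = -1.0074 × 10⁻³; sum Δρ/ρ₀ = -2.154 × 10⁻⁴.
Δρ/ρ₀ < 0, so Δρ < 0: deeper water is lighter → statically unstable; the column would overturn.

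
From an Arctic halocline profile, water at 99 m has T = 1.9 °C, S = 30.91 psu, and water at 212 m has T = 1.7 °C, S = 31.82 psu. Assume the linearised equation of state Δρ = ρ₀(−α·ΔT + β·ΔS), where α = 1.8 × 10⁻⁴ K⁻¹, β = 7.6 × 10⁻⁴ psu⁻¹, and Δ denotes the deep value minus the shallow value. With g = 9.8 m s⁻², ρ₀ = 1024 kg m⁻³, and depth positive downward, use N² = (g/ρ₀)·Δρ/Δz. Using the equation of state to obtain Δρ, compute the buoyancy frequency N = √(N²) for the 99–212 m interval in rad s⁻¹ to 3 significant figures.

ΔT = -0.2 K, ΔS = +0.91 psu (deep − shallow).
Δρ/ρ₀ = −αΔT + βΔS = 3.60 × 10⁻⁵ + 6.916 × 10⁻⁴ = 7.276 × 10⁻⁴, so Δρ ≈ 0.7451 kg m⁻³.
N² = (g/ρ₀)·Δρ/Δz = g·(Δρ/ρ₀)/Δz = 9.8 × 7.276 × 10⁻⁴ / 113 = 6.3102 × 10⁻⁵ s⁻².
N = √(6.3102 × 10⁻⁵) = 7.9437 × 10⁻³ rad s⁻¹ ≈ 7.94 × 10⁻³ rad s⁻¹.

7.94 × 10⁻³ rad s⁻¹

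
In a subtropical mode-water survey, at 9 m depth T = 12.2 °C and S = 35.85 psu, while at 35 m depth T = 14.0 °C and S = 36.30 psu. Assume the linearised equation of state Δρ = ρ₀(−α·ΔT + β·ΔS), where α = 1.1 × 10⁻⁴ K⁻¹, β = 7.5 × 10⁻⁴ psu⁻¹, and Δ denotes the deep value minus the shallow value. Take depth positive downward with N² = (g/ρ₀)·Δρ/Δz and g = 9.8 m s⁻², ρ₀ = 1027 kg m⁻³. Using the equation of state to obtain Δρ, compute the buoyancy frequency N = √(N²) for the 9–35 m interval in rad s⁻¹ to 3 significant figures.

ΔT = +1.8 K, ΔS = +0.45 psu (deep − shallow).
Δρ/ρ₀ = −αΔT + βΔS = -1.98 × 10⁻⁴ + 3.375 × 10⁻⁴ = 1.395 × 10⁻⁴, so Δρ ≈ 0.1433 kg m⁻³.
N² = (g/ρ₀)·Δρ/Δz = g·(Δρ/ρ₀)/Δz = 9.8 × 1.395 × 10⁻⁴ / 26 = 5.2581 × 10⁻⁵ s⁻².
N = √(5.2581 × 10⁻⁵) = 7.2513 × 10⁻³ rad s⁻¹ ≈ 7.25 × 10⁻³ rad s⁻¹.

7.25 × 10⁻³ rad s⁻¹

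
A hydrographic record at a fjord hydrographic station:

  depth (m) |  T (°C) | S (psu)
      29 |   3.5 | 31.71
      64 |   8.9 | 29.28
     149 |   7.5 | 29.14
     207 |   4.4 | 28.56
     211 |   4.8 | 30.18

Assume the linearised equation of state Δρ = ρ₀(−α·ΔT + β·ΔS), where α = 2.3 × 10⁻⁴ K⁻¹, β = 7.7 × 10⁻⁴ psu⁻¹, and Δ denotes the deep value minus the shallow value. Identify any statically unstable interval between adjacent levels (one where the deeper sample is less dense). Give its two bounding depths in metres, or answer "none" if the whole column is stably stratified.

Evaluate Δρ/ρ₀ = −αΔT + βΔS across each adjacent pair:
  29–64 m: −αΔT+βΔS = −(2.3 × 10⁻⁴)(+5.4)+(7.7 × 10⁻⁴)(-2.43) = -3.1 × 10⁻³ → UNSTABLE
  64–149 m: −αΔT+βΔS = −(2.3 × 10⁻⁴)(-1.4)+(7.7 × 10⁻⁴)(-0.14) = 2.1 × 10⁻⁴ → stable
  149–207 m: −αΔT+βΔS = −(2.3 × 10⁻⁴)(-3.1)+(7.7 × 10⁻⁴)(-0.58) = 2.7 × 10⁻⁴ → stable
  207–211 m: −αΔT+βΔS = −(2.3 × 10⁻⁴)(+0.4)+(7.7 × 10⁻⁴)(+1.62) = 1.2 × 10⁻³ → stable
The 29–64 m interval has Δρ < 0: lighter water underlies denser water.

29–64 m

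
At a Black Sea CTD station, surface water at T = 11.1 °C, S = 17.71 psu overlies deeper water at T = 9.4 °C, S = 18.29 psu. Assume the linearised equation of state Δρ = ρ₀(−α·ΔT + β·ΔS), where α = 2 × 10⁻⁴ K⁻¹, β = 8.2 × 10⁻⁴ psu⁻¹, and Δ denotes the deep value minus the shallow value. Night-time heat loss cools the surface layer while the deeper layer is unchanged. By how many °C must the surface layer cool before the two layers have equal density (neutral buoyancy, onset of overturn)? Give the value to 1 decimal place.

Neutral buoyancy requires Δρ = 0, i.e. −α(T_deep − T_surf′) + β(S_deep − S_surf) = 0.
T_surf′ = T_deep − (β/α)·ΔS = 9.4 − (8.2 × 10⁻⁴/2 × 10⁻⁴)·(+0.58) = 7.022 °C.
Cooling required: 11.1 − (7.022) = 4.078 °C.

4.1 °C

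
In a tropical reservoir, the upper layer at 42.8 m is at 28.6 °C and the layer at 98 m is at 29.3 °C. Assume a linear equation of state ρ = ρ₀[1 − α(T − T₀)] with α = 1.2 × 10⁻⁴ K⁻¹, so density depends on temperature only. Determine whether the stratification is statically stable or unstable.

unstable

ΔT = 29.3 − 28.6 = +0.7 K, so Δρ/ρ₀ = −αΔT = -8.40 × 10⁻⁵.
Δρ/ρ₀ < 0, so Δρ < 0: deeper water is lighter → statically unstable; the column would overturn.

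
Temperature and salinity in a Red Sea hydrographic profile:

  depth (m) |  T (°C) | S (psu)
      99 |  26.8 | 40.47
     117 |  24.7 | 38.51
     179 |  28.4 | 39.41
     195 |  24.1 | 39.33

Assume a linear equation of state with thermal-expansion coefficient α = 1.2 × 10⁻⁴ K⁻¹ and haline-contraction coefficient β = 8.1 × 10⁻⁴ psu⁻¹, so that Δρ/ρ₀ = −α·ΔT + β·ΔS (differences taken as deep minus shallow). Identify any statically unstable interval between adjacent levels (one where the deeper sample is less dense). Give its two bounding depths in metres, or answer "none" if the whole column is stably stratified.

99–117 m

Evaluate Δρ/ρ₀ = −αΔT + βΔS across each adjacent pair:
  99–117 m: −αΔT+βΔS = −(1.2 × 10⁻⁴)(-2.1)+(8.1 × 10⁻⁴)(-1.96) = -1.3 × 10⁻³ → UNSTABLE
  117–179 m: −αΔT+βΔS = −(1.2 × 10⁻⁴)(+3.7)+(8.1 × 10⁻⁴)(+0.90) = 2.8 × 10⁻⁴ → stable
  179–195 m: −αΔT+βΔS = −(1.2 × 10⁻⁴)(-4.3)+(8.1 × 10⁻⁴)(-0.08) = 4.5 × 10⁻⁴ → stable
The 99–117 m interval has Δρ < 0: lighter water underlies denser water.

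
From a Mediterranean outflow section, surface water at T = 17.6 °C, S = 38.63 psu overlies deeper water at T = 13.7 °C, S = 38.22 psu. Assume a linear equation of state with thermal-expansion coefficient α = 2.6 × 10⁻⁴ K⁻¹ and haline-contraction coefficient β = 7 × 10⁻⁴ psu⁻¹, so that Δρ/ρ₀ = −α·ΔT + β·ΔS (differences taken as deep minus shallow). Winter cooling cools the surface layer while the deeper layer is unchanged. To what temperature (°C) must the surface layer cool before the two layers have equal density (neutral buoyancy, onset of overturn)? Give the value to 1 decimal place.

Neutral buoyancy requires Δρ = 0, i.e. −α(T_deep − T_surf′) + β(S_deep − S_surf) = 0.
T_surf′ = T_deep − (β/α)·ΔS = 13.7 − (7 × 10⁻⁴/2.6 × 10⁻⁴)·(-0.41) = 14.804 °C.
Cooling required: 17.6 − (14.804) = 2.796 °C.

14.8 °C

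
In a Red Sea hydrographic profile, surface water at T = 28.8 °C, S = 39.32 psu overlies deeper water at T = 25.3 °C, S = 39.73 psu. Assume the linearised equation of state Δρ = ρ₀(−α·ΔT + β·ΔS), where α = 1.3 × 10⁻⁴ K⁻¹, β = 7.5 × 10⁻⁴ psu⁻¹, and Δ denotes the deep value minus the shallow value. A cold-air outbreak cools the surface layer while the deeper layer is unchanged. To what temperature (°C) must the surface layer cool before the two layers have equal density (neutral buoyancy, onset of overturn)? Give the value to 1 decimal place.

22.9 °C

Neutral buoyancy requires Δρ = 0, i.e. −α(T_deep − T_surf′) + β(S_deep − S_surf) = 0.
T_surf′ = T_deep − (β/α)·ΔS = 25.3 − (7.5 × 10⁻⁴/1.3 × 10⁻⁴)·(+0.41) = 22.935 °C.
Cooling required: 28.8 − (22.935) = 5.865 °C.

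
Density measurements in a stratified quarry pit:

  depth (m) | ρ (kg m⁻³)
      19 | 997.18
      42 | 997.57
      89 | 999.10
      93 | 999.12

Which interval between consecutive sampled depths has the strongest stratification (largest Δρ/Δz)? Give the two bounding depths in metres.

Compute the density gradient over each adjacent pair:
  19–42 m: Δρ/Δz = 0.39/23 = 0.017 kg m⁻⁴
  42–89 m: Δρ/Δz = 1.53/47 = 0.033 kg m⁻⁴
  89–93 m: Δρ/Δz = 0.02/4 = 5.0 × 10⁻³ kg m⁻⁴
The largest gradient is in the 42–89 m interval — the pycnocline.

42–89 m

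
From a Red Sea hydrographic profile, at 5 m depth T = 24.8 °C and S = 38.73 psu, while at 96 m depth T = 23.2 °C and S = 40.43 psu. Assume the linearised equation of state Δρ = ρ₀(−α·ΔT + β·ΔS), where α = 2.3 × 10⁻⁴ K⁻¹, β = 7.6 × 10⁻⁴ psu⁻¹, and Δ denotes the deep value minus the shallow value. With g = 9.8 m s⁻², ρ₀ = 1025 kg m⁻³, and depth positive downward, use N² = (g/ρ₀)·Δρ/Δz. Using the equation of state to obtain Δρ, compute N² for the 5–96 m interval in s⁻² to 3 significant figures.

ΔT = -1.6 K, ΔS = +1.70 psu (deep − shallow).
Δρ/ρ₀ = −αΔT + βΔS = 3.68 × 10⁻⁴ + 1.292 × 10⁻³ = 1.66 × 10⁻³, so Δρ ≈ 1.702 kg m⁻³.
N² = (g/ρ₀)·Δρ/Δz = g·(Δρ/ρ₀)/Δz = 9.8 × 1.66 × 10⁻³ / 91 = 1.7877 × 10⁻⁴ s⁻² ≈ 1.79 × 10⁻⁴ s⁻².

1.79 × 10⁻⁴ s⁻²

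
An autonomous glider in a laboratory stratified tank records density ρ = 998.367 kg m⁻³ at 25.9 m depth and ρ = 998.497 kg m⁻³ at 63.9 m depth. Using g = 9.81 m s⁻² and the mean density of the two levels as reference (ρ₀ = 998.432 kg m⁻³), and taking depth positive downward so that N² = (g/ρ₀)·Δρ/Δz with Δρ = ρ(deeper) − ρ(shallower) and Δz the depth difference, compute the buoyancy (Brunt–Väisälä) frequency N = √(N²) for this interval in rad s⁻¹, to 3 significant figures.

Δρ = 998.497 − 998.367 = 0.130 kg m⁻³ over Δz = 63.9 − 25.9 = 38 m.
N² = (9.81/998.432) × (0.130/38) = 3.3613 × 10⁻⁵ s⁻².
N = √(3.3613 × 10⁻⁵) = 5.7977 × 10⁻³ rad s⁻¹ ≈ 5.80 × 10⁻³ rad s⁻¹.

5.80 × 10⁻³ rad s⁻¹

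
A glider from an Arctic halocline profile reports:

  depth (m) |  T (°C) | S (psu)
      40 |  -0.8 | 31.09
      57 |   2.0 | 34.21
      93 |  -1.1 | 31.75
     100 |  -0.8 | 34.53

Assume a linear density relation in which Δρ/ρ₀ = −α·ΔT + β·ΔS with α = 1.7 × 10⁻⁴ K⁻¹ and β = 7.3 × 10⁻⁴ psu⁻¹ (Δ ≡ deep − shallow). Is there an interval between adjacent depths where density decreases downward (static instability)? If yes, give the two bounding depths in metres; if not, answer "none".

57–93 m

Evaluate Δρ/ρ₀ = −αΔT + βΔS across each adjacent pair:
  40–57 m: −αΔT+βΔS = −(1.7 × 10⁻⁴)(+2.8)+(7.3 × 10⁻⁴)(+3.12) = 1.8 × 10⁻³ → stable
  57–93 m: −αΔT+βΔS = −(1.7 × 10⁻⁴)(-3.1)+(7.3 × 10⁻⁴)(-2.46) = -1.3 × 10⁻³ → UNSTABLE
  93–100 m: −αΔT+βΔS = −(1.7 × 10⁻⁴)(+0.3)+(7.3 × 10⁻⁴)(+2.78) = 2.0 × 10⁻³ → stable
The 57–93 m interval has Δρ < 0: lighter water underlies denser water.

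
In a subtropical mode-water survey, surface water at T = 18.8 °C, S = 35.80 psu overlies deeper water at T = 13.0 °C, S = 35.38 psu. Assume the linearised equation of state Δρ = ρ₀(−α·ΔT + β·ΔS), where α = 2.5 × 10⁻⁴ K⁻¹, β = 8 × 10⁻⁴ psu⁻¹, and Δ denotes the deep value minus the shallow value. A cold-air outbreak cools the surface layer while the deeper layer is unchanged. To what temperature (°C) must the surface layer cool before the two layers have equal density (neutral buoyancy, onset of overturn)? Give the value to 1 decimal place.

14.3 °C

Neutral buoyancy requires Δρ = 0, i.e. −α(T_deep − T_surf′) + β(S_deep − S_surf) = 0.
T_surf′ = T_deep − (β/α)·ΔS = 13.0 − (8 × 10⁻⁴/2.5 × 10⁻⁴)·(-0.42) = 14.344 °C.
Cooling required: 18.8 − (14.344) = 4.456 °C.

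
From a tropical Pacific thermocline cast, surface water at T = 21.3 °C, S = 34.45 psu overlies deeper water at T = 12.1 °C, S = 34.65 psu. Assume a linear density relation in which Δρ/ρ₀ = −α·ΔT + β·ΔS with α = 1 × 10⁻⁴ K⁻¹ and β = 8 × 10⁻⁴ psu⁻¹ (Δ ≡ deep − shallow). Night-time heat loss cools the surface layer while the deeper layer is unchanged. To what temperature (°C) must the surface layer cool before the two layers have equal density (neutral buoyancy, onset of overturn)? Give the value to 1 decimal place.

10.5 °C

Neutral buoyancy requires Δρ = 0, i.e. −α(T_deep − T_surf′) + β(S_deep − S_surf) = 0.
T_surf′ = T_deep − (β/α)·ΔS = 12.1 − (8 × 10⁻⁴/1 × 10⁻⁴)·(+0.20) = 10.500 °C.
Cooling required: 21.3 − (10.500) = 10.800 °C.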